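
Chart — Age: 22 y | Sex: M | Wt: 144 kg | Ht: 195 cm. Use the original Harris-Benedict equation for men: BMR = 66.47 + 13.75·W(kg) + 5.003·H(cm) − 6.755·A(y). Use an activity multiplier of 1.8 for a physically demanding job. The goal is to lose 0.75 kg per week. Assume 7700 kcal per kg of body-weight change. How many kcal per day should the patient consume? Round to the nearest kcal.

4347 kcal per day

Harris-Benedict: BMR = 66.47 + 13.75(144) + 5.003(195) − 6.755(22) = 2873.445 kcal/day.
TEE = 2873.445 × 1.8 = 5172.201 kcal/day.
Required daily deficit = 0.75 × 7700 ÷ 7 = 825 kcal/day.
Target intake = 5172.201 − 825 = 4347.201 kcal/day.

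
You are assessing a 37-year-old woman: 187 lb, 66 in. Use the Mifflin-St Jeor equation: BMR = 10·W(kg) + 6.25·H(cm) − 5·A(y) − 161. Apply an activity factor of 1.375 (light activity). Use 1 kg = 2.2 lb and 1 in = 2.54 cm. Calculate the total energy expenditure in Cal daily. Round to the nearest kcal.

2134 Cal daily

Convert to metric: weight = 187 ÷ 2.2 = 85 kg; height = 66 × 2.54 = 167.64 cm.
Mifflin-St Jeor (female): BMR = 10(85) + 6.25(167.64) − 5(37) − 161 = 850 + 1047.75 − 185 − 161 = 1551.75 kcal/day.
TEE = BMR × activity factor = 1551.75 × 1.375 = 2133.6563 kcal/day.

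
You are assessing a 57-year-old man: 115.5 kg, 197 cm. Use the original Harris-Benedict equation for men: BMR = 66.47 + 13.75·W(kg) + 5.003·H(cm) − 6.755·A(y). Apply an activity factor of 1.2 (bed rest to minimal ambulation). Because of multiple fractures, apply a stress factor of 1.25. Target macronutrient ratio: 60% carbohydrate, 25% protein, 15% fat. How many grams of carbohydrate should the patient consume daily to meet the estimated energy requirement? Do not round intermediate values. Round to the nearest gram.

507 g/day

Harris-Benedict: BMR = 66.47 + 13.75(115.5) + 5.003(197) − 6.755(57) = 2255.151 kcal/day.
TEE = 2255.151 × 1.2 = 2706.1812 kcal/day.
With stress factor 1.25: 2706.1812 × 1.25 = 3382.7265 kcal/day.
Carbohydrate energy = 60% × 3382.7265 = 2029.6359 kcal.
Carbohydrate = 2029.6359 ÷ 4 kcal/g = 507.409 g.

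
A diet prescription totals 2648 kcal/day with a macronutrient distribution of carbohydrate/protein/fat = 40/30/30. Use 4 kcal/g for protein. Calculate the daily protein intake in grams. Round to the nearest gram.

Protein energy = 30% × 2648 = 794.4 kcal.
At 4 kcal/g: 794.4 ÷ 4 = 198.6 g.

199 g/day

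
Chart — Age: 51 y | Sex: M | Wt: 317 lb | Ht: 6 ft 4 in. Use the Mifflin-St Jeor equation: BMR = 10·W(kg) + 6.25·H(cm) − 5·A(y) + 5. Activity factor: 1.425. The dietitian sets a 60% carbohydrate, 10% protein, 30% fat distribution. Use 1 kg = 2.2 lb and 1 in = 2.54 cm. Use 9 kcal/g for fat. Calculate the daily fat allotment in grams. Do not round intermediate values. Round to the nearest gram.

Convert to metric: weight = 317 ÷ 2.2 = 144.0909 kg; height = (6×12 + 4) × 2.54 = 76 × 2.54 = 193.04 cm.
Mifflin-St Jeor (male): BMR = 10(144.0909) + 6.25(193.04) − 5(51) + 5 = 1440.9091 + 1206.5 − 255 + 5 = 2397.4091 kcal/day.
TEE = 2397.4091 × 1.425 = 3416.308 kcal/day.
Fat energy = 30% × 3416.308 = 1024.8924 kcal.
Fat = 1024.8924 ÷ 9 kcal/g = 113.8769 g.

114 g/day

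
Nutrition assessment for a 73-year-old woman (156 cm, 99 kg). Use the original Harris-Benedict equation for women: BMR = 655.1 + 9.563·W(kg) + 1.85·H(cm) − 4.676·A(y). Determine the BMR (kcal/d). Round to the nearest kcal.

1549 kcal/d

Harris-Benedict: BMR = 655.1 + 9.563(99) + 1.85(156) − 4.676(73) = 1549.089 kcal/day.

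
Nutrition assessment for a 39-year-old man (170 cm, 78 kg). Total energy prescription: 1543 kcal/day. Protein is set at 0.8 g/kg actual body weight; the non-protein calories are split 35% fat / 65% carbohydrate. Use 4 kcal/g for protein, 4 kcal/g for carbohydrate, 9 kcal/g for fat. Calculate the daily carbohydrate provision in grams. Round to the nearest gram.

Protein = 0.8 × 78 = 62.4 g → 62.4 × 4 = 249.6 kcal.
Non-protein calories = 1543 − 249.6 = 1293.4 kcal.
Fat: 35% × 1293.4 = 452.69 kcal; carbohydrate: 840.71 kcal.
Carbohydrate: 840.71 kcal ÷ 4 kcal/g = 210.1775 g.

210 g/day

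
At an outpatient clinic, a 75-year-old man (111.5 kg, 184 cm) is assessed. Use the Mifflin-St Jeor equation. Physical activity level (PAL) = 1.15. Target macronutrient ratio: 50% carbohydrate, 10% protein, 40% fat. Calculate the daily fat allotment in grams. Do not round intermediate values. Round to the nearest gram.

97 g/day

Mifflin-St Jeor (male): BMR = 10(111.5) + 6.25(184) − 5(75) + 5 = 1115 + 1150 − 375 + 5 = 1895 kcal/day.
TEE = 1895 × 1.15 = 2179.25 kcal/day.
Fat energy = 40% × 2179.25 = 871.7 kcal.
Fat = 871.7 ÷ 9 kcal/g = 96.8556 g.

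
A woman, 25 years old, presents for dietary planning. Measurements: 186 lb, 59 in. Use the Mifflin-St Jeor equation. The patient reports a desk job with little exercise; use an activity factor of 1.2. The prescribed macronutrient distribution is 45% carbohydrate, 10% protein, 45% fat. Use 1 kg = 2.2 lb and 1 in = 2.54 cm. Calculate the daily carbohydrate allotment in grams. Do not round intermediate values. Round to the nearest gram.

Convert to metric: weight = 186 ÷ 2.2 = 84.5455 kg; height = 59 × 2.54 = 149.86 cm.
Mifflin-St Jeor (female): BMR = 10(84.5455) + 6.25(149.86) − 5(25) − 161 = 845.4545 + 936.625 − 125 − 161 = 1496.0795 kcal/day.
TEE = 1496.0795 × 1.2 = 1795.2955 kcal/day.
Carbohydrate energy = 45% × 1795.2955 = 807.883 kcal.
Carbohydrate = 807.883 ÷ 4 kcal/g = 201.9707 g.

202 g/day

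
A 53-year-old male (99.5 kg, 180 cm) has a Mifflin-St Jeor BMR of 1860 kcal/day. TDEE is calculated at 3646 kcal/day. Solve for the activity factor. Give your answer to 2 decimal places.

1.96

Activity factor = TEE ÷ BMR = 3646 ÷ 1860 = 1.96.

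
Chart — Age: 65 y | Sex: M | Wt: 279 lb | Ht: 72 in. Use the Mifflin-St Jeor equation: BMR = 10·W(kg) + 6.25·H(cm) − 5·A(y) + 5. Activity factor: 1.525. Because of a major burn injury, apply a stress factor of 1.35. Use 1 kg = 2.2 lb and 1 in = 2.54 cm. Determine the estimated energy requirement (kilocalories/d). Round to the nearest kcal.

4305 kilocalories/d

Convert to metric: weight = 279 ÷ 2.2 = 126.8182 kg; height = 72 × 2.54 = 182.88 cm.
Mifflin-St Jeor (male): BMR = 10(126.8182) + 6.25(182.88) − 5(65) + 5 = 1268.1818 + 1143 − 325 + 5 = 2091.1818 kcal/day.
TEE = BMR × activity factor = 2091.1818 × 1.525 = 3189.0523 kcal/day.
Apply stress factor: 3189.0523 × 1.35 = 4305.2206 kcal/day.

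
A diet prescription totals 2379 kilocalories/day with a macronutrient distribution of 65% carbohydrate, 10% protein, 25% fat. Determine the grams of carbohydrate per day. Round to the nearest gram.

387 g/day

Carbohydrate energy = 65% × 2379 = 1546.35 kcal.
At 4 kcal/g: 1546.35 ÷ 4 = 386.5875 g.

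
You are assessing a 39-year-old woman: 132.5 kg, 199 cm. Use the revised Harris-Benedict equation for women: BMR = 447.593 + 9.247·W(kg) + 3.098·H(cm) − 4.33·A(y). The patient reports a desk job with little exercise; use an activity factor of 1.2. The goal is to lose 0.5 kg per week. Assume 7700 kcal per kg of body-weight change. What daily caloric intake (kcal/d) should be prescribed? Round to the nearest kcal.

1995 kcal/d

Harris-Benedict: BMR = 447.593 + 9.247(132.5) + 3.098(199) − 4.33(39) = 2120.4525 kcal/day.
TEE = 2120.4525 × 1.2 = 2544.543 kcal/day.
Required daily deficit = 0.5 × 7700 ÷ 7 = 550 kcal/day.
Target intake = 2544.543 − 550 = 1994.543 kcal/day.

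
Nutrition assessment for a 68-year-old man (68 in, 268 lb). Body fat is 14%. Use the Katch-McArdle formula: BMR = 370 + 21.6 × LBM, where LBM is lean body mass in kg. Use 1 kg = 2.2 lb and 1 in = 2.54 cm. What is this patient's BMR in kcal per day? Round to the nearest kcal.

2633 kcal per day

Convert to metric: weight = 268 ÷ 2.2 = 121.8182 kg; height = 68 × 2.54 = 172.72 cm.
LBM = 121.8182 × (1 − 0.14) = 104.7636 kg. Katch-McArdle: BMR = 370 + 21.6 × 104.7636 = 2632.8945 kcal/day.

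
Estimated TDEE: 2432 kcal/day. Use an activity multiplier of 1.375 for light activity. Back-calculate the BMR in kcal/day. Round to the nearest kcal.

1769 kcal/day

BMR = TEE ÷ activity factor = 2432 ÷ 1.375 = 1768.7273 kcal/day.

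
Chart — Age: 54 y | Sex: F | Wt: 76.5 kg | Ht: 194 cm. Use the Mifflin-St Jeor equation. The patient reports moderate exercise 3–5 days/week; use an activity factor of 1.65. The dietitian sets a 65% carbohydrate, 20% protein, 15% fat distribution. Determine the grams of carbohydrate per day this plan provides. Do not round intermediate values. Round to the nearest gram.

Mifflin-St Jeor (female): BMR = 10(76.5) + 6.25(194) − 5(54) − 161 = 765 + 1212.5 − 270 − 161 = 1546.5 kcal/day.
TEE = 1546.5 × 1.65 = 2551.725 kcal/day.
Carbohydrate energy = 65% × 2551.725 = 1658.6213 kcal.
Carbohydrate = 1658.6213 ÷ 4 kcal/g = 414.6553 g.

415 g/day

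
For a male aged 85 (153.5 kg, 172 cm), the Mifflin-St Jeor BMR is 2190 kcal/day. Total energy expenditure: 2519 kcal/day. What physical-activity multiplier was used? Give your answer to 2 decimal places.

1.15

Activity factor = TEE ÷ BMR = 2519 ÷ 2190 = 1.15.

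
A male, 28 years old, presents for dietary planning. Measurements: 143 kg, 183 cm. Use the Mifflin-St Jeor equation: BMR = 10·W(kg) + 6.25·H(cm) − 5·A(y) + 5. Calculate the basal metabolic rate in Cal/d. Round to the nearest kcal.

Mifflin-St Jeor (male): BMR = 10(143) + 6.25(183) − 5(28) + 5 = 1430 + 1143.75 − 140 + 5 = 2438.75 kcal/day.

2439 Cal/d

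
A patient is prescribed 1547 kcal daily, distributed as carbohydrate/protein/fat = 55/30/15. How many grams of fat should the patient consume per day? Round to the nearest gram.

26 g/day

Fat energy = 15% × 1547 = 232.05 kcal.
At 9 kcal/g: 232.05 ÷ 9 = 25.7833 g.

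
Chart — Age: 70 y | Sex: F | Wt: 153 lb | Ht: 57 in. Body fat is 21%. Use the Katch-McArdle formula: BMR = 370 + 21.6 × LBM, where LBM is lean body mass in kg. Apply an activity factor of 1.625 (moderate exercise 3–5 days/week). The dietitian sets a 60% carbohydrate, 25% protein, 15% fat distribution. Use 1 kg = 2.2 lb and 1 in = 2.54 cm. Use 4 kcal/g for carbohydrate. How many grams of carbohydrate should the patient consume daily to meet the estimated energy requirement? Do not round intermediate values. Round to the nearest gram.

Convert to metric: weight = 153 ÷ 2.2 = 69.5455 kg; height = 57 × 2.54 = 144.78 cm.
LBM = 69.5455 × (1 − 0.21) = 54.9409 kg. Katch-McArdle: BMR = 370 + 21.6 × 54.9409 = 1556.7236 kcal/day.
TEE = 1556.7236 × 1.625 = 2529.6759 kcal/day.
Carbohydrate energy = 60% × 2529.6759 = 1517.8055 kcal.
Carbohydrate = 1517.8055 ÷ 4 kcal/g = 379.4514 g.

379 g/day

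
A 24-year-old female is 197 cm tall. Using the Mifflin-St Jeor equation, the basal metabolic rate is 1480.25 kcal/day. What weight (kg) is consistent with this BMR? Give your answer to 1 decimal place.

53.0 kg

1480.25 = 10·W + 6.25(197) − 5(24) − 161
10·W = 1480.25 − 950.25 = 530, so W = 53 kg.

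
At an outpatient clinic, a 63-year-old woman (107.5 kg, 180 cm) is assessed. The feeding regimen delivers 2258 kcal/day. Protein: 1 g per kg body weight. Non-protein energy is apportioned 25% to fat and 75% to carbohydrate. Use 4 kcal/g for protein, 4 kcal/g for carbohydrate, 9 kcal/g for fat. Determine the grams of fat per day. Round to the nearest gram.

51 g/day

Protein = 1 × 107.5 = 107.5 g → 107.5 × 4 = 430 kcal.
Non-protein calories = 2258 − 430 = 1828 kcal.
Fat: 25% × 1828 = 457 kcal; carbohydrate: 1371 kcal.
Fat: 457 kcal ÷ 9 kcal/g = 50.7778 g.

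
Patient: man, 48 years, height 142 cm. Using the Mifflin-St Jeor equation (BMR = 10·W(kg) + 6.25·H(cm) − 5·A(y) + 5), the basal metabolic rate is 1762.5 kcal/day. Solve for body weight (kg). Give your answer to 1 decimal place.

1762.5 = 10·W + 6.25(142) − 5(48) + 5
10·W = 1762.5 − 652.5 = 1110, so W = 111 kg.

111.0 kg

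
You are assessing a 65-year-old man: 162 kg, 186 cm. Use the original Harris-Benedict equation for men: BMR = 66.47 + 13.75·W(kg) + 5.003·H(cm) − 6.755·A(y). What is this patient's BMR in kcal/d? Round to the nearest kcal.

2785 kcal/d

Harris-Benedict: BMR = 66.47 + 13.75(162) + 5.003(186) − 6.755(65) = 2785.453 kcal/day.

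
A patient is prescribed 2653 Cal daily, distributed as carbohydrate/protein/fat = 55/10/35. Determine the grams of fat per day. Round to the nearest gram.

Fat energy = 35% × 2653 = 928.55 kcal.
At 9 kcal/g: 928.55 ÷ 9 = 103.1722 g.

103 g/day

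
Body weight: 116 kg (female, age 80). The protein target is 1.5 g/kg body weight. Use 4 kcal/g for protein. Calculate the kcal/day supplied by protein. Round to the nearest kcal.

Protein = 1.5 g/kg × 116 kg = 174 g/day.
Protein energy = 174 g × 4 kcal/g = 696 kcal/day.

696 kcal/day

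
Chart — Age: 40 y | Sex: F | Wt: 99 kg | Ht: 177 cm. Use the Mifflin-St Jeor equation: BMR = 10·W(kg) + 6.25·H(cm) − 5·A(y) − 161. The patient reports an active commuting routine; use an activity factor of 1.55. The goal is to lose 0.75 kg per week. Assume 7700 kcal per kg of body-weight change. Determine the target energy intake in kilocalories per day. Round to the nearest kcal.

Mifflin-St Jeor (female): BMR = 10(99) + 6.25(177) − 5(40) − 161 = 990 + 1106.25 − 200 − 161 = 1735.25 kcal/day.
TEE = 1735.25 × 1.55 = 2689.6375 kcal/day.
Required daily deficit = 0.75 × 7700 ÷ 7 = 825 kcal/day.
Target intake = 2689.6375 − 825 = 1864.6375 kcal/day.

1865 kilocalories per day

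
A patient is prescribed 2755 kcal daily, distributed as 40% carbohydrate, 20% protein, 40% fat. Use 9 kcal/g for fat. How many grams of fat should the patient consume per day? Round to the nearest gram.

Fat energy = 40% × 2755 = 1102 kcal.
At 9 kcal/g: 1102 ÷ 9 = 122.4444 g.

122 g/day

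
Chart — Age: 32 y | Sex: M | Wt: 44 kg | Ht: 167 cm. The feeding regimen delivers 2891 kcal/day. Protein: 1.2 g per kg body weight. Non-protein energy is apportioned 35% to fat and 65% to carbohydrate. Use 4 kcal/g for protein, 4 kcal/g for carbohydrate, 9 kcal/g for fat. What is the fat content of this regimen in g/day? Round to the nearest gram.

Protein = 1.2 × 44 = 52.8 g → 52.8 × 4 = 211.2 kcal.
Non-protein calories = 2891 − 211.2 = 2679.8 kcal.
Fat: 35% × 2679.8 = 937.93 kcal; carbohydrate: 1741.87 kcal.
Fat: 937.93 kcal ÷ 9 kcal/g = 104.2144 g.

104 g/day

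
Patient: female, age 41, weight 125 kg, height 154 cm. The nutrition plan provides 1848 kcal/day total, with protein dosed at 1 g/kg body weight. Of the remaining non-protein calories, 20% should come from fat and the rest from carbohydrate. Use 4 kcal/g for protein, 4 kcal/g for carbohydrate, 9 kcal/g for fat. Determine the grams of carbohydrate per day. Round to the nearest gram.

270 g/day

Protein = 1 × 125 = 125 g → 125 × 4 = 500 kcal.
Non-protein calories = 1848 − 500 = 1348 kcal.
Fat: 20% × 1348 = 269.6 kcal; carbohydrate: 1078.4 kcal.
Carbohydrate: 1078.4 kcal ÷ 4 kcal/g = 269.6 g.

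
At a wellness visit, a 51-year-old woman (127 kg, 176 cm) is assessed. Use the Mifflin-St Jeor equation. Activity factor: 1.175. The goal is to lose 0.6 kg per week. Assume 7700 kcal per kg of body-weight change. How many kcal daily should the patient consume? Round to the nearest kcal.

1636 kcal daily

Mifflin-St Jeor (female): BMR = 10(127) + 6.25(176) − 5(51) − 161 = 1270 + 1100 − 255 − 161 = 1954 kcal/day.
TEE = 1954 × 1.175 = 2295.95 kcal/day.
Required daily deficit = 0.6 × 7700 ÷ 7 = 660 kcal/day.
Target intake = 2295.95 − 660 = 1635.95 kcal/day.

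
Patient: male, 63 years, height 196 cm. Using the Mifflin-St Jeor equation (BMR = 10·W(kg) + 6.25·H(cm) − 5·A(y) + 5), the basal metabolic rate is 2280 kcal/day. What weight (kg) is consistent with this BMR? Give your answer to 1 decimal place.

2280 = 10·W + 6.25(196) − 5(63) + 5
10·W = 2280 − 915 = 1365, so W = 136.5 kg.

136.5 kg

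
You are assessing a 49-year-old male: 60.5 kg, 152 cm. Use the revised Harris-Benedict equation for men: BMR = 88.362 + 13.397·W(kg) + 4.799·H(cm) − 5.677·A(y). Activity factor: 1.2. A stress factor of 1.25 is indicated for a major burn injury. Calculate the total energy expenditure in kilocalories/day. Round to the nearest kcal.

Harris-Benedict: BMR = 88.362 + 13.397(60.5) + 4.799(152) − 5.677(49) = 1350.1555 kcal/day.
TEE = BMR × activity factor = 1350.1555 × 1.2 = 1620.1866 kcal/day.
Apply stress factor: 1620.1866 × 1.25 = 2025.2333 kcal/day.

2025 kilocalories/day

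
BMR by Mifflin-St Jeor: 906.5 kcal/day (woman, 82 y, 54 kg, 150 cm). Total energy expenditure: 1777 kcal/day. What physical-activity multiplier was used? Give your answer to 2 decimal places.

1.96

Activity factor = TEE ÷ BMR = 1777 ÷ 906.5 = 1.96.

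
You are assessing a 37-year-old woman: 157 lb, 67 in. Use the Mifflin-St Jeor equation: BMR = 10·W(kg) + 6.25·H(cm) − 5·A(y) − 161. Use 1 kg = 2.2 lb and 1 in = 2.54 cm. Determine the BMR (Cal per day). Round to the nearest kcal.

Convert to metric: weight = 157 ÷ 2.2 = 71.3636 kg; height = 67 × 2.54 = 170.18 cm.
Mifflin-St Jeor (female): BMR = 10(71.3636) + 6.25(170.18) − 5(37) − 161 = 713.6364 + 1063.625 − 185 − 161 = 1431.2614 kcal/day.

1431 Cal per day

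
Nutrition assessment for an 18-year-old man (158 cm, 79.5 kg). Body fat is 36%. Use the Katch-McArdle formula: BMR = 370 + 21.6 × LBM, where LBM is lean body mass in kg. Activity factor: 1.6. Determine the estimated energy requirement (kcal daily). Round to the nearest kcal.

2350 kcal daily

LBM = 79.5 × (1 − 0.36) = 50.88 kg. Katch-McArdle: BMR = 370 + 21.6 × 50.88 = 1469.008 kcal/day.
TEE = BMR × activity factor = 1469.008 × 1.6 = 2350.4128 kcal/day.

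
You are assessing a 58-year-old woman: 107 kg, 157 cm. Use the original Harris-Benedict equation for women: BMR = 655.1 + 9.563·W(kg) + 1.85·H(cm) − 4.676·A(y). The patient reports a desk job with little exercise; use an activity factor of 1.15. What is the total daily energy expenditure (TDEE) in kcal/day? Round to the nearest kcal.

Harris-Benedict: BMR = 655.1 + 9.563(107) + 1.85(157) − 4.676(58) = 1697.583 kcal/day.
TEE = BMR × activity factor = 1697.583 × 1.15 = 1952.2205 kcal/day.

1952 kcal/day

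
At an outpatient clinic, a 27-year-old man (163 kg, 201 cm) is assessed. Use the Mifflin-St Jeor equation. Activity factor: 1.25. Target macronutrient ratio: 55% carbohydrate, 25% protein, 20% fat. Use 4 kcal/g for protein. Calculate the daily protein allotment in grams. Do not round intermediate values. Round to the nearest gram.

Mifflin-St Jeor (male): BMR = 10(163) + 6.25(201) − 5(27) + 5 = 1630 + 1256.25 − 135 + 5 = 2756.25 kcal/day.
TEE = 2756.25 × 1.25 = 3445.3125 kcal/day.
Protein energy = 25% × 3445.3125 = 861.3281 kcal.
Protein = 861.3281 ÷ 4 kcal/g = 215.332 g.

215 g/day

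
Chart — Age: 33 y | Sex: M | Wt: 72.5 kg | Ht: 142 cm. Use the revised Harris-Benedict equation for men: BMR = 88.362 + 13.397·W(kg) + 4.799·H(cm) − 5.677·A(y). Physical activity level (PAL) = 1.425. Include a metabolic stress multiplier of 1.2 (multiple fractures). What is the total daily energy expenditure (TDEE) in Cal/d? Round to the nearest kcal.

2657 Cal/d

Harris-Benedict: BMR = 88.362 + 13.397(72.5) + 4.799(142) − 5.677(33) = 1553.7615 kcal/day.
TEE = BMR × activity factor = 1553.7615 × 1.425 = 2214.1101 kcal/day.
Apply stress factor: 2214.1101 × 1.2 = 2656.9322 kcal/day.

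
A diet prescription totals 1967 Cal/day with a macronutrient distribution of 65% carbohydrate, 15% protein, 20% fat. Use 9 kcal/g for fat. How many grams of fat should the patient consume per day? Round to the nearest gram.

Fat energy = 20% × 1967 = 393.4 kcal.
At 9 kcal/g: 393.4 ÷ 9 = 43.7111 g.

44 g/day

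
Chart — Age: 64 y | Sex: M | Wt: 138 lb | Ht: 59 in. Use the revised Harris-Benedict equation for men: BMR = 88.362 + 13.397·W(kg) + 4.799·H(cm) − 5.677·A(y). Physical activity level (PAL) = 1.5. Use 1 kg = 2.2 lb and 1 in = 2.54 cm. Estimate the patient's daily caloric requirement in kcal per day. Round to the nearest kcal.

Convert to metric: weight = 138 ÷ 2.2 = 62.7273 kg; height = 59 × 2.54 = 149.86 cm.
Harris-Benedict: BMR = 88.362 + 13.397(62.7273) + 4.799(149.86) − 5.677(64) = 1284.5694 kcal/day.
TEE = BMR × activity factor = 1284.5694 × 1.5 = 1926.8541 kcal/day.

1927 kcal per day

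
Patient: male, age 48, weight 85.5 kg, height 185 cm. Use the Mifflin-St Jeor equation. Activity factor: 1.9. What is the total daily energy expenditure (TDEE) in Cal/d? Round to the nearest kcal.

3375 Cal/d

Mifflin-St Jeor (male): BMR = 10(85.5) + 6.25(185) − 5(48) + 5 = 855 + 1156.25 − 240 + 5 = 1776.25 kcal/day.
TEE = BMR × activity factor = 1776.25 × 1.9 = 3374.875 kcal/day.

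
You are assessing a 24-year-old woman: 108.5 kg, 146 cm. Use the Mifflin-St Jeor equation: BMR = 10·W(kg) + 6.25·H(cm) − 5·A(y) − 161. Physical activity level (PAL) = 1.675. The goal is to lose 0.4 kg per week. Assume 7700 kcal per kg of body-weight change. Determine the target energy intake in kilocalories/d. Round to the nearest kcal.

Mifflin-St Jeor (female): BMR = 10(108.5) + 6.25(146) − 5(24) − 161 = 1085 + 912.5 − 120 − 161 = 1716.5 kcal/day.
TEE = 1716.5 × 1.675 = 2875.1375 kcal/day.
Required daily deficit = 0.4 × 7700 ÷ 7 = 440 kcal/day.
Target intake = 2875.1375 − 440 = 2435.1375 kcal/day.

2435 kilocalories/d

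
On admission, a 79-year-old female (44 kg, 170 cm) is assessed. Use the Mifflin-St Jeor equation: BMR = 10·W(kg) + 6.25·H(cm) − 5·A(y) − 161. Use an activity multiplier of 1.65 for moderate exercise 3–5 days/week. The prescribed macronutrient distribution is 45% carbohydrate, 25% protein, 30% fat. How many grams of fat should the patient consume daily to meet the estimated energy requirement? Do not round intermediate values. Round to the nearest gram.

Mifflin-St Jeor (female): BMR = 10(44) + 6.25(170) − 5(79) − 161 = 440 + 1062.5 − 395 − 161 = 946.5 kcal/day.
TEE = 946.5 × 1.65 = 1561.725 kcal/day.
Fat energy = 30% × 1561.725 = 468.5175 kcal.
Fat = 468.5175 ÷ 9 kcal/g = 52.0575 g.

52 g/day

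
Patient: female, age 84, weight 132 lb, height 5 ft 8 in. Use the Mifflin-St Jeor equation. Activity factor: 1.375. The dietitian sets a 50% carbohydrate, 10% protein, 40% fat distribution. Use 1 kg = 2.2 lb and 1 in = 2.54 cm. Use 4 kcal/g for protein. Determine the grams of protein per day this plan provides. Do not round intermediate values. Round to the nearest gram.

38 g/day

Convert to metric: weight = 132 ÷ 2.2 = 60 kg; height = (5×12 + 8) × 2.54 = 68 × 2.54 = 172.72 cm.
Mifflin-St Jeor (female): BMR = 10(60) + 6.25(172.72) − 5(84) − 161 = 600 + 1079.5 − 420 − 161 = 1098.5 kcal/day.
TEE = 1098.5 × 1.375 = 1510.4375 kcal/day.
Protein energy = 10% × 1510.4375 = 151.0438 kcal.
Protein = 151.0438 ÷ 4 kcal/g = 37.7609 g.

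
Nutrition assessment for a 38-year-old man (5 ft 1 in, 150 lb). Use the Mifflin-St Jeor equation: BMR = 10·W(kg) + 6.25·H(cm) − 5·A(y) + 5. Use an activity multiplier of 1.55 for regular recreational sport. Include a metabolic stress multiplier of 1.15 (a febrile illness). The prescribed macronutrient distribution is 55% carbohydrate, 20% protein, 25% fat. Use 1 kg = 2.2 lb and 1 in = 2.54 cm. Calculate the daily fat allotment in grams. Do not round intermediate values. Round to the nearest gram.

Convert to metric: weight = 150 ÷ 2.2 = 68.1818 kg; height = (5×12 + 1) × 2.54 = 61 × 2.54 = 154.94 cm.
Mifflin-St Jeor (male): BMR = 10(68.1818) + 6.25(154.94) − 5(38) + 5 = 681.8182 + 968.375 − 190 + 5 = 1465.1932 kcal/day.
TEE = 1465.1932 × 1.55 = 2271.0494 kcal/day.
With stress factor 1.15: 2271.0494 × 1.15 = 2611.7068 kcal/day.
Fat energy = 25% × 2611.7068 = 652.9267 kcal.
Fat = 652.9267 ÷ 9 kcal/g = 72.5474 g.

73 g/day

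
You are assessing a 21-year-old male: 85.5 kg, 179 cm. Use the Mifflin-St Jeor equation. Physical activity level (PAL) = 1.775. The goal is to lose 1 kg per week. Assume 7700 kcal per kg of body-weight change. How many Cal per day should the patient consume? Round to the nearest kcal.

2226 Cal per day

Mifflin-St Jeor (male): BMR = 10(85.5) + 6.25(179) − 5(21) + 5 = 855 + 1118.75 − 105 + 5 = 1873.75 kcal/day.
TEE = 1873.75 × 1.775 = 3325.9063 kcal/day.
Required daily deficit = 1 × 7700 ÷ 7 = 1100 kcal/day.
Target intake = 3325.9063 − 1100 = 2225.9063 kcal/day.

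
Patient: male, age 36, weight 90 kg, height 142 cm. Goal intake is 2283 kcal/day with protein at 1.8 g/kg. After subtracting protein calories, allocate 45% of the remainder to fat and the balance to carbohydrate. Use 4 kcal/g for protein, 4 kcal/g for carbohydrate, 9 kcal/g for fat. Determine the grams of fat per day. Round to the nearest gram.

Protein = 1.8 × 90 = 162 g → 162 × 4 = 648 kcal.
Non-protein calories = 2283 − 648 = 1635 kcal.
Fat: 45% × 1635 = 735.75 kcal; carbohydrate: 899.25 kcal.
Fat: 735.75 kcal ÷ 9 kcal/g = 81.75 g.

82 g/day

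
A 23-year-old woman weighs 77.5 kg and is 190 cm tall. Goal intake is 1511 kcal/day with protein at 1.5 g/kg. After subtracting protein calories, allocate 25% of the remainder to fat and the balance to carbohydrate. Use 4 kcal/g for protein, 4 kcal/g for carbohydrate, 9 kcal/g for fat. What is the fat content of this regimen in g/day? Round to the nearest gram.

Protein = 1.5 × 77.5 = 116.25 g → 116.25 × 4 = 465 kcal.
Non-protein calories = 1511 − 465 = 1046 kcal.
Fat: 25% × 1046 = 261.5 kcal; carbohydrate: 784.5 kcal.
Fat: 261.5 kcal ÷ 9 kcal/g = 29.0556 g.

29 g/day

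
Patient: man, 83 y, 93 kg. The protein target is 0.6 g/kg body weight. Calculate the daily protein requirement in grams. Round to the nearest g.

Protein = 0.6 g/kg × 93 kg = 55.8 g/day.

56 g/day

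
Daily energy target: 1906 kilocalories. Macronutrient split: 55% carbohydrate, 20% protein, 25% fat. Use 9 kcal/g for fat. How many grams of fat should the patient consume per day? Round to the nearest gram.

53 g/day

Fat energy = 25% × 1906 = 476.5 kcal.
At 9 kcal/g: 476.5 ÷ 9 = 52.9444 g.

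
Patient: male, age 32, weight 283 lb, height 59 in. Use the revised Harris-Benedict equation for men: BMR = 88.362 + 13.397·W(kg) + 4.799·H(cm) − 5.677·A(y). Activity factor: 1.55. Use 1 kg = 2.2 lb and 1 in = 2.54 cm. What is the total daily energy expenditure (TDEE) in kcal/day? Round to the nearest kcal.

Convert to metric: weight = 283 ÷ 2.2 = 128.6364 kg; height = 59 × 2.54 = 149.86 cm.
Harris-Benedict: BMR = 88.362 + 13.397(128.6364) + 4.799(149.86) − 5.677(32) = 2349.2175 kcal/day.
TEE = BMR × activity factor = 2349.2175 × 1.55 = 3641.2871 kcal/day.

3641 kcal/day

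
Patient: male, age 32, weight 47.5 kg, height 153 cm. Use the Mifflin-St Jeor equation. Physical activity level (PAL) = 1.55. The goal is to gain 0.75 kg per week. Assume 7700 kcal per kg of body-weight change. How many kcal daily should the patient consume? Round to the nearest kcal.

Mifflin-St Jeor (male): BMR = 10(47.5) + 6.25(153) − 5(32) + 5 = 475 + 956.25 − 160 + 5 = 1276.25 kcal/day.
TEE = 1276.25 × 1.55 = 1978.1875 kcal/day.
Required daily surplus = 0.75 × 7700 ÷ 7 = 825 kcal/day.
Target intake = 1978.1875 + 825 = 2803.1875 kcal/day.

2803 kcal daily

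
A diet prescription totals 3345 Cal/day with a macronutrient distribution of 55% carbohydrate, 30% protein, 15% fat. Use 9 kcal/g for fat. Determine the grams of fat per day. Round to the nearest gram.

56 g/day

Fat energy = 15% × 3345 = 501.75 kcal.
At 9 kcal/g: 501.75 ÷ 9 = 55.75 g.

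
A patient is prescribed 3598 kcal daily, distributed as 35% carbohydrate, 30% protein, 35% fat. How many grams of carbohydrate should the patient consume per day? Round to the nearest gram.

315 g/day

Carbohydrate energy = 35% × 3598 = 1259.3 kcal.
At 4 kcal/g: 1259.3 ÷ 4 = 314.825 g.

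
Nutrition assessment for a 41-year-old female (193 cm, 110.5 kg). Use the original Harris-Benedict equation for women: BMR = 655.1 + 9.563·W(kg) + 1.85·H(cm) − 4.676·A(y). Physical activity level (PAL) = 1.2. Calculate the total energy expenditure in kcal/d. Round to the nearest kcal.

Harris-Benedict: BMR = 655.1 + 9.563(110.5) + 1.85(193) − 4.676(41) = 1877.1455 kcal/day.
TEE = BMR × activity factor = 1877.1455 × 1.2 = 2252.5746 kcal/day.

2253 kcal/d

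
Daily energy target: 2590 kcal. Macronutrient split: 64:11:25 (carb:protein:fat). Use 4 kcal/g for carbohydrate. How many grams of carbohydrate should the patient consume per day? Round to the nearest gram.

414 g/day

Carbohydrate energy = 64% × 2590 = 1657.6 kcal.
At 4 kcal/g: 1657.6 ÷ 4 = 414.4 g.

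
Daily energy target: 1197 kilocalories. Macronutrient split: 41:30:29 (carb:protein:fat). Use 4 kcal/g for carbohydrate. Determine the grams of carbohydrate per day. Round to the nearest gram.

123 g/day

Carbohydrate energy = 41% × 1197 = 490.77 kcal.
At 4 kcal/g: 490.77 ÷ 4 = 122.6925 g.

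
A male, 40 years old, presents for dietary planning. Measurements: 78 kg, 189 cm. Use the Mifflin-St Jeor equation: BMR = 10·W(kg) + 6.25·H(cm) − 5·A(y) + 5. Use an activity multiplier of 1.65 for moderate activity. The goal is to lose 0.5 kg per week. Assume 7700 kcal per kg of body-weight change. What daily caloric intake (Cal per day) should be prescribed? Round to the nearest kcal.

Mifflin-St Jeor (male): BMR = 10(78) + 6.25(189) − 5(40) + 5 = 780 + 1181.25 − 200 + 5 = 1766.25 kcal/day.
TEE = 1766.25 × 1.65 = 2914.3125 kcal/day.
Required daily deficit = 0.5 × 7700 ÷ 7 = 550 kcal/day.
Target intake = 2914.3125 − 550 = 2364.3125 kcal/day.

2364 Cal per day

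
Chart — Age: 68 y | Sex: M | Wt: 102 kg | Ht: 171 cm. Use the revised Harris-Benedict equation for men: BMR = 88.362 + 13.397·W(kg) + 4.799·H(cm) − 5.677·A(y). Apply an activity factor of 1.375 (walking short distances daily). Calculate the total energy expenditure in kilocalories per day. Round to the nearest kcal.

Harris-Benedict: BMR = 88.362 + 13.397(102) + 4.799(171) − 5.677(68) = 1889.449 kcal/day.
TEE = BMR × activity factor = 1889.449 × 1.375 = 2597.9924 kcal/day.

2598 kilocalories per day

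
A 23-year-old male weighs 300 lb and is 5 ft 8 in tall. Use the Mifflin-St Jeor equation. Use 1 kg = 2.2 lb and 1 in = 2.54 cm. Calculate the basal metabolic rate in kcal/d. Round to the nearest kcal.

Convert to metric: weight = 300 ÷ 2.2 = 136.3636 kg; height = (5×12 + 8) × 2.54 = 68 × 2.54 = 172.72 cm.
Mifflin-St Jeor (male): BMR = 10(136.3636) + 6.25(172.72) − 5(23) + 5 = 1363.6364 + 1079.5 − 115 + 5 = 2333.1364 kcal/day.

2333 kcal/d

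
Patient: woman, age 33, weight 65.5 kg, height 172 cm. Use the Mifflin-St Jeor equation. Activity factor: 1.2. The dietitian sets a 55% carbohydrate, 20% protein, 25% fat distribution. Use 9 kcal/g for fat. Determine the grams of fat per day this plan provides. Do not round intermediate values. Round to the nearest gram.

Mifflin-St Jeor (female): BMR = 10(65.5) + 6.25(172) − 5(33) − 161 = 655 + 1075 − 165 − 161 = 1404 kcal/day.
TEE = 1404 × 1.2 = 1684.8 kcal/day.
Fat energy = 25% × 1684.8 = 421.2 kcal.
Fat = 421.2 ÷ 9 kcal/g = 46.8 g.

47 g/day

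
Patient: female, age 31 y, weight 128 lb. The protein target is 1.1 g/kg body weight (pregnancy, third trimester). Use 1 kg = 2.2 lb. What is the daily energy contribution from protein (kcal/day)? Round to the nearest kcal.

Weight in kg = 128 ÷ 2.2 = 58.1818 kg.
Protein = 1.1 g/kg × 58.1818 kg = 64 g/day.
Protein energy = 64 g × 4 kcal/g = 256 kcal/day.

256 kcal/day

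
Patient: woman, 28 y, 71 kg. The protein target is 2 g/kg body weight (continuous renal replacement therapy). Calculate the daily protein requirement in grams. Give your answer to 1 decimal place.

Protein = 2 g/kg × 71 kg = 142 g/day.

142.0 g/day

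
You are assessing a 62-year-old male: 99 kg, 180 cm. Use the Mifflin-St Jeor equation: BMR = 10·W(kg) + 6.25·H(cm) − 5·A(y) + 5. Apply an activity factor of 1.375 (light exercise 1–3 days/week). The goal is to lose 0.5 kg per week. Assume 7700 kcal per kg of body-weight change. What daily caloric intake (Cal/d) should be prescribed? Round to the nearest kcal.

Mifflin-St Jeor (male): BMR = 10(99) + 6.25(180) − 5(62) + 5 = 990 + 1125 − 310 + 5 = 1810 kcal/day.
TEE = 1810 × 1.375 = 2488.75 kcal/day.
Required daily deficit = 0.5 × 7700 ÷ 7 = 550 kcal/day.
Target intake = 2488.75 − 550 = 1938.75 kcal/day.

1939 Cal/d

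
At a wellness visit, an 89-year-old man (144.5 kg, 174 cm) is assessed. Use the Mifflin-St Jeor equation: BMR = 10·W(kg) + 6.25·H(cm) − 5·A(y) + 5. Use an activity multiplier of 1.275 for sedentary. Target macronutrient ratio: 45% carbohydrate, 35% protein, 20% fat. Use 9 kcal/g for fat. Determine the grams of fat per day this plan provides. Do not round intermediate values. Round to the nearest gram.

59 g/day

Mifflin-St Jeor (male): BMR = 10(144.5) + 6.25(174) − 5(89) + 5 = 1445 + 1087.5 − 445 + 5 = 2092.5 kcal/day.
TEE = 2092.5 × 1.275 = 2667.9375 kcal/day.
Fat energy = 20% × 2667.9375 = 533.5875 kcal.
Fat = 533.5875 ÷ 9 kcal/g = 59.2875 g.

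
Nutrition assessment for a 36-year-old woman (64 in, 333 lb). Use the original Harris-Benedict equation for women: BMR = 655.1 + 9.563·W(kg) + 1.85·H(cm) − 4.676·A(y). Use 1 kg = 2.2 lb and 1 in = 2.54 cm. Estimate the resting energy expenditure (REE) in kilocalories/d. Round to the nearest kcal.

2235 kilocalories/d

Convert to metric: weight = 333 ÷ 2.2 = 151.3636 kg; height = 64 × 2.54 = 162.56 cm.
Harris-Benedict: BMR = 655.1 + 9.563(151.3636) + 1.85(162.56) − 4.676(36) = 2234.9905 kcal/day.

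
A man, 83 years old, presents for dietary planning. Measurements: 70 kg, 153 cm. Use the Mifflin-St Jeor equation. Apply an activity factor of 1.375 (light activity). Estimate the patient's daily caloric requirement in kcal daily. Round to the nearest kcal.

Mifflin-St Jeor (male): BMR = 10(70) + 6.25(153) − 5(83) + 5 = 700 + 956.25 − 415 + 5 = 1246.25 kcal/day.
TEE = BMR × activity factor = 1246.25 × 1.375 = 1713.5938 kcal/day.

1714 kcal daily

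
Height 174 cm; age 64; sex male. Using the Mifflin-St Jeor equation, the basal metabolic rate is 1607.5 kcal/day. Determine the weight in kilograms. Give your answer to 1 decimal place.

1607.5 = 10·W + 6.25(174) − 5(64) + 5
10·W = 1607.5 − 772.5 = 835, so W = 83.5 kg.

83.5 kg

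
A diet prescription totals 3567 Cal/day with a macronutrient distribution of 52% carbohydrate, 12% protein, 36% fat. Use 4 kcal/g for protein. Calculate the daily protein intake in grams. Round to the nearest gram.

107 g/day

Protein energy = 12% × 3567 = 428.04 kcal.
At 4 kcal/g: 428.04 ÷ 4 = 107.01 g.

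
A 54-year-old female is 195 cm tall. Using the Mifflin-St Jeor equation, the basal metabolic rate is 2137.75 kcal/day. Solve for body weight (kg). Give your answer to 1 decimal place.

135.0 kg

2137.75 = 10·W + 6.25(195) − 5(54) − 161
10·W = 2137.75 − 787.75 = 1350, so W = 135 kg.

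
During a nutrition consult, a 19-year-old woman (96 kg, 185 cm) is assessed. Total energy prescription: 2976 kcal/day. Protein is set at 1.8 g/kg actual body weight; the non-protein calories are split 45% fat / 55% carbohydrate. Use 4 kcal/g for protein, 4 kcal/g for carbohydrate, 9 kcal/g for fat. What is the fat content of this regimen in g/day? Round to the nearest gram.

Protein = 1.8 × 96 = 172.8 g → 172.8 × 4 = 691.2 kcal.
Non-protein calories = 2976 − 691.2 = 2284.8 kcal.
Fat: 45% × 2284.8 = 1028.16 kcal; carbohydrate: 1256.64 kcal.
Fat: 1028.16 kcal ÷ 9 kcal/g = 114.24 g.

114 g/day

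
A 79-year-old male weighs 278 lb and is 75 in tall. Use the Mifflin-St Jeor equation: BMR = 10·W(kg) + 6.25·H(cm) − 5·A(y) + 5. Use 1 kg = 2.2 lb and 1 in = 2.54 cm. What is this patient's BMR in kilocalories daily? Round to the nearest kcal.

2064 kilocalories daily

Convert to metric: weight = 278 ÷ 2.2 = 126.3636 kg; height = 75 × 2.54 = 190.5 cm.
Mifflin-St Jeor (male): BMR = 10(126.3636) + 6.25(190.5) − 5(79) + 5 = 1263.6364 + 1190.625 − 395 + 5 = 2064.2614 kcal/day.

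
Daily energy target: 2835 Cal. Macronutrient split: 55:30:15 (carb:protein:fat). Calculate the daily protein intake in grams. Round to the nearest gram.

Protein energy = 30% × 2835 = 850.5 kcal.
At 4 kcal/g: 850.5 ÷ 4 = 212.625 g.

213 g/day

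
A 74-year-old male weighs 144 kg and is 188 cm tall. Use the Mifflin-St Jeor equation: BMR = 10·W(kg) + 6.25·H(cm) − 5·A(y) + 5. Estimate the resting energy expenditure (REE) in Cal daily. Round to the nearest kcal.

Mifflin-St Jeor (male): BMR = 10(144) + 6.25(188) − 5(74) + 5 = 1440 + 1175 − 370 + 5 = 2250 kcal/day.

2250 Cal daily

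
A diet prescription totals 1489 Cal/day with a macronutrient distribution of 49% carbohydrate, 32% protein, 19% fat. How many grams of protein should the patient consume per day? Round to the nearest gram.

119 g/day

Protein energy = 32% × 1489 = 476.48 kcal.
At 4 kcal/g: 476.48 ÷ 4 = 119.12 g.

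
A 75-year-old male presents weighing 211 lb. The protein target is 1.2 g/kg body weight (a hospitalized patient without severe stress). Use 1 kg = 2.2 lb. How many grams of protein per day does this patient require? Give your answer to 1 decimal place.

115.1 g/day

Weight in kg = 211 ÷ 2.2 = 95.9091 kg.
Protein = 1.2 g/kg × 95.9091 kg = 115.0909 g/day.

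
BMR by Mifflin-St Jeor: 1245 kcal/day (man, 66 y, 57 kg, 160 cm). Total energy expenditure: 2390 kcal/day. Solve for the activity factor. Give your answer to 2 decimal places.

1.92

Activity factor = TEE ÷ BMR = 2390 ÷ 1245 = 1.92.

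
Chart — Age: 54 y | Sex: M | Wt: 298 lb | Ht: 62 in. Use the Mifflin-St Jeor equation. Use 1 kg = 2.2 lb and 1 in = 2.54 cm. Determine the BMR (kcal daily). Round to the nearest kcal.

2074 kcal daily

Convert to metric: weight = 298 ÷ 2.2 = 135.4545 kg; height = 62 × 2.54 = 157.48 cm.
Mifflin-St Jeor (male): BMR = 10(135.4545) + 6.25(157.48) − 5(54) + 5 = 1354.5455 + 984.25 − 270 + 5 = 2073.7955 kcal/day.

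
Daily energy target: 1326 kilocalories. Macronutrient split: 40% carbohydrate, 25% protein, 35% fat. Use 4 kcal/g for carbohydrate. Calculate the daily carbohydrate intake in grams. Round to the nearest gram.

Carbohydrate energy = 40% × 1326 = 530.4 kcal.
At 4 kcal/g: 530.4 ÷ 4 = 132.6 g.

133 g/day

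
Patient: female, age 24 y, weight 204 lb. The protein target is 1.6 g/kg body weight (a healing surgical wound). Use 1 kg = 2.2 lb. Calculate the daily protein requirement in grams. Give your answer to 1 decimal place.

148.4 g/day

Weight in kg = 204 ÷ 2.2 = 92.7273 kg.
Protein = 1.6 g/kg × 92.7273 kg = 148.3636 g/day.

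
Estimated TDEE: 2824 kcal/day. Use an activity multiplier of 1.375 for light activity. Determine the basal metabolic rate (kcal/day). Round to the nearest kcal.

2054 kcal/day

BMR = TEE ÷ activity factor = 2824 ÷ 1.375 = 2053.8182 kcal/day.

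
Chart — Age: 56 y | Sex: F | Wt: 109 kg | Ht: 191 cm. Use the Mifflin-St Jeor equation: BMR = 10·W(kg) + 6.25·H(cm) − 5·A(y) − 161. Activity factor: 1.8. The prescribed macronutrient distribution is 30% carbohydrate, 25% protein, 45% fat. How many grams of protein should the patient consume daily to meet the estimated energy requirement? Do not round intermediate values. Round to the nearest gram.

Mifflin-St Jeor (female): BMR = 10(109) + 6.25(191) − 5(56) − 161 = 1090 + 1193.75 − 280 − 161 = 1842.75 kcal/day.
TEE = 1842.75 × 1.8 = 3316.95 kcal/day.
Protein energy = 25% × 3316.95 = 829.2375 kcal.
Protein = 829.2375 ÷ 4 kcal/g = 207.3094 g.

207 g/day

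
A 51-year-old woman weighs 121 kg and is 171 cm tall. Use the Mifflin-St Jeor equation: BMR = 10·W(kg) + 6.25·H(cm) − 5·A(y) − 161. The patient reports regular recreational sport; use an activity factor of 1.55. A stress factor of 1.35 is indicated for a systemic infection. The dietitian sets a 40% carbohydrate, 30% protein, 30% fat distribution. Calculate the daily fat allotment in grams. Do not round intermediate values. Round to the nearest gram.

Mifflin-St Jeor (female): BMR = 10(121) + 6.25(171) − 5(51) − 161 = 1210 + 1068.75 − 255 − 161 = 1862.75 kcal/day.
TEE = 1862.75 × 1.55 = 2887.2625 kcal/day.
With stress factor 1.35: 2887.2625 × 1.35 = 3897.8044 kcal/day.
Fat energy = 30% × 3897.8044 = 1169.3413 kcal.
Fat = 1169.3413 ÷ 9 kcal/g = 129.9268 g.

130 g/day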